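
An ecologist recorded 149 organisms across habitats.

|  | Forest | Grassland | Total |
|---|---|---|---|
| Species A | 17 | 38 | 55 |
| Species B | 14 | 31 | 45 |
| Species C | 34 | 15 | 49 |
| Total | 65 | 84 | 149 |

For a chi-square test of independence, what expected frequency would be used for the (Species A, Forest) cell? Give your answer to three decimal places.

23.993

Row total (Species A) = 55; column total (Forest) = 65; grand total N = 149.
Expected count = (row total × column total) / N = 55 × 65 / 149 = 23.993.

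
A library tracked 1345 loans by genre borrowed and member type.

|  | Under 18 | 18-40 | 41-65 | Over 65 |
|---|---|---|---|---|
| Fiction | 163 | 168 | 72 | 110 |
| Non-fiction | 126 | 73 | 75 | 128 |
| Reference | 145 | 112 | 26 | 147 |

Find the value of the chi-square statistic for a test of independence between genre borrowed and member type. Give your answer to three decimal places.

Row totals: 513, 402, 430. Column totals: 434, 353, 173, 385. Grand total N = 1345.
Expected counts (row total × column total / N):
  Fiction, Under 18: 513×434/1345 = 165.5331
  Fiction, 18-40: 513×353/1345 = 134.6387
  Fiction, 41-65: 513×173/1345 = 65.9844
  Fiction, Over 65: 513×385/1345 = 146.8439
  Non-fiction, Under 18: 402×434/1345 = 129.7160
  Non-fiction, 18-40: 402×353/1345 = 105.5063
  Non-fiction, 41-65: 402×173/1345 = 51.7071
  Non-fiction, Over 65: 402×385/1345 = 115.0706
  Reference, Under 18: 430×434/1345 = 138.7509
  Reference, 18-40: 430×353/1345 = 112.8550
  Reference, 41-65: 430×173/1345 = 55.3086
  Reference, Over 65: 430×385/1345 = 123.0855
Contributions (O − E)²/E:
  (163 − 165.5331)²/165.5331 = 0.0388
  (168 − 134.6387)²/134.6387 = 8.2664
  (72 − 65.9844)²/65.9844 = 0.5484
  (110 − 146.8439)²/146.8439 = 9.2443
  (126 − 129.7160)²/129.7160 = 0.1065
  (73 − 105.5063)²/105.5063 = 10.0151
  (75 − 51.7071)²/51.7071 = 10.4929
  (128 − 115.0706)²/115.0706 = 1.4528
  (145 − 138.7509)²/138.7509 = 0.2814
  (112 − 112.8550)²/112.8550 = 0.0065
  (26 − 55.3086)²/55.3086 = 15.5309
  (147 − 123.0855)²/123.0855 = 4.6464
χ² = 0.0388 + 8.2664 + 0.5484 + 9.2443 + 0.1065 + 10.0151 + 10.4929 + 1.4528 + 0.2814 + 0.0065 + 15.5309 + 4.6464 = 60.630

60.630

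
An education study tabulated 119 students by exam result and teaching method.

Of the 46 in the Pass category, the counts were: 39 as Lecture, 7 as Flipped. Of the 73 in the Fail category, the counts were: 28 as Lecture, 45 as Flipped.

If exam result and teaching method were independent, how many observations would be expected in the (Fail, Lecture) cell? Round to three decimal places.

Row total (Fail) = 73; column total (Lecture) = 67; grand total N = 119.
Expected count = (row total × column total) / N = 73 × 67 / 119 = 41.101.

41.101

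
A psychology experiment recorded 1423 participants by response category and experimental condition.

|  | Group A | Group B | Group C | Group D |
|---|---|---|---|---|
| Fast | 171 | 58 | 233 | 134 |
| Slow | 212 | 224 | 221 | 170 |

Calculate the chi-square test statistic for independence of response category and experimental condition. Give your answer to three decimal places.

Row totals: 596, 827. Column totals: 383, 282, 454, 304. Grand total N = 1423.
Expected counts (row total × column total / N):
  Fast, Group A: 596×383/1423 = 160.4132
  Fast, Group B: 596×282/1423 = 118.1110
  Fast, Group C: 596×454/1423 = 190.1504
  Fast, Group D: 596×304/1423 = 127.3254
  Slow, Group A: 827×383/1423 = 222.5868
  Slow, Group B: 827×282/1423 = 163.8890
  Slow, Group C: 827×454/1423 = 263.8496
  Slow, Group D: 827×304/1423 = 176.6746
Contributions (O − E)²/E:
  (171 − 160.4132)²/160.4132 = 0.6987
  (58 − 118.1110)²/118.1110 = 30.5927
  (233 − 190.1504)²/190.1504 = 9.6560
  (134 − 127.3254)²/127.3254 = 0.3499
  (212 − 222.5868)²/222.5868 = 0.5035
  (224 − 163.8890)²/163.8890 = 22.0474
  (221 − 263.8496)²/263.8496 = 6.9588
  (170 − 176.6746)²/176.6746 = 0.2522
χ² = 0.6987 + 30.5927 + 9.6560 + 0.3499 + 0.5035 + 22.0474 + 6.9588 + 0.2522 = 71.059

71.059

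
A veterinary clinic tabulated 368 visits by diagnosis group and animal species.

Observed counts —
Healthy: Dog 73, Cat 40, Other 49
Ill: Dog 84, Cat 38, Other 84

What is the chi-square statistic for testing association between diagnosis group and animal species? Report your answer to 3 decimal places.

Row totals: 162, 206. Column totals: 157, 78, 133. Grand total N = 368.
Expected counts (row total × column total / N):
  Healthy, Dog: 162×157/368 = 69.1141
  Healthy, Cat: 162×78/368 = 34.3370
  Healthy, Other: 162×133/368 = 58.5489
  Ill, Dog: 206×157/368 = 87.8859
  Ill, Cat: 206×78/368 = 43.6630
  Ill, Other: 206×133/368 = 74.4511
Contributions (O − E)²/E:
  (73 − 69.1141)²/69.1141 = 0.2185
  (40 − 34.3370)²/34.3370 = 0.9340
  (49 − 58.5489)²/58.5489 = 1.5574
  (84 − 87.8859)²/87.8859 = 0.1718
  (38 − 43.6630)²/43.6630 = 0.7345
  (84 − 74.4511)²/74.4511 = 1.2247
χ² = 0.2185 + 0.9340 + 1.5574 + 0.1718 + 0.7345 + 1.2247 = 4.841

4.841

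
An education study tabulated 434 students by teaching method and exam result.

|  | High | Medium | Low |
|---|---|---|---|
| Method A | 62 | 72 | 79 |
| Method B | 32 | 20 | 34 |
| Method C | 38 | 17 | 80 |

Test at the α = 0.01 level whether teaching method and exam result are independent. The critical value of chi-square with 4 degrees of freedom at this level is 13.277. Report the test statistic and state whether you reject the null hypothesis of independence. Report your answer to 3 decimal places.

26.322; reject H₀

Row totals: 213, 86, 135. Column totals: 132, 109, 193. Grand total N = 434.
Expected counts (row total × column total / N):
  Method A, High: 213×132/434 = 64.7834
  Method A, Medium: 213×109/434 = 53.4954
  Method A, Low: 213×193/434 = 94.7212
  Method B, High: 86×132/434 = 26.1567
  Method B, Medium: 86×109/434 = 21.5991
  Method B, Low: 86×193/434 = 38.2442
  Method C, High: 135×132/434 = 41.0599
  Method C, Medium: 135×109/434 = 33.9055
  Method C, Low: 135×193/434 = 60.0346
Contributions (O − E)²/E:
  (62 − 64.7834)²/64.7834 = 0.1196
  (72 − 53.4954)²/53.4954 = 6.4009
  (79 − 94.7212)²/94.7212 = 2.6093
  (32 − 26.1567)²/26.1567 = 1.3054
  (20 − 21.5991)²/21.5991 = 0.1184
  (34 − 38.2442)²/38.2442 = 0.4710
  (38 − 41.0599)²/41.0599 = 0.2280
  (17 − 33.9055)²/33.9055 = 8.4292
  (80 − 60.0346)²/60.0346 = 6.6398
χ² = 0.1196 + 6.4009 + 2.6093 + 1.3054 + 0.1184 + 0.4710 + 0.2280 + 8.4292 + 6.6398 = 26.322
df = (3−1)(3−1) = 4. Since 26.322 > 13.277, reject the null hypothesis of independence at α = 0.01.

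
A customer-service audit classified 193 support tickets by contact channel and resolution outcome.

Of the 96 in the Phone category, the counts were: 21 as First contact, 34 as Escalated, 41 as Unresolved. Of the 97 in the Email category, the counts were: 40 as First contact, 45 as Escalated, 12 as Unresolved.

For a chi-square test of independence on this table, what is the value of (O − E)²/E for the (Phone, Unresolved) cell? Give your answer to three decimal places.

Row total (Phone) = 96; column total (Unresolved) = 53; N = 193.
Expected count E = 96 × 53 / 193 = 26.3627.
Contribution = (O − E)²/E = (41 − 26.3627)² / 26.3627 = 8.127.

8.127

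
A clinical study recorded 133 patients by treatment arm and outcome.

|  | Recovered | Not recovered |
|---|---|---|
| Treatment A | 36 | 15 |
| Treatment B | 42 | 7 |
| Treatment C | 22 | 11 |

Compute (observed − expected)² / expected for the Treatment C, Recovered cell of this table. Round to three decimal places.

Row total (Treatment C) = 33; column total (Recovered) = 100; N = 133.
Expected count E = 33 × 100 / 133 = 24.8120.
Contribution = (O − E)²/E = (22 − 24.8120)² / 24.8120 = 0.319.

0.319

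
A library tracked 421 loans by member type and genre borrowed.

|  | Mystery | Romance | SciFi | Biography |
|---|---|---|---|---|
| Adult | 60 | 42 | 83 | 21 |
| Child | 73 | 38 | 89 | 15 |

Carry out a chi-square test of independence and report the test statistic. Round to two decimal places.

2.49

Row totals: 206, 215. Column totals: 133, 80, 172, 36. Grand total N = 421.
Expected counts (row total × column total / N):
  Adult, Mystery: 206×133/421 = 65.078
  Adult, Romance: 206×80/421 = 39.145
  Adult, SciFi: 206×172/421 = 84.162
  Adult, Biography: 206×36/421 = 17.615
  Child, Mystery: 215×133/421 = 67.922
  Child, Romance: 215×80/421 = 40.855
  Child, SciFi: 215×172/421 = 87.838
  Child, Biography: 215×36/421 = 18.385
Contributions (O − E)²/E:
  (60 − 65.078)²/65.078 = 0.3962
  (42 − 39.145)²/39.145 = 0.2082
  (83 − 84.162)²/84.162 = 0.0160
  (21 − 17.615)²/17.615 = 0.6505
  (73 − 67.922)²/67.922 = 0.3796
  (38 − 40.855)²/40.855 = 0.1995
  (89 − 87.838)²/87.838 = 0.0154
  (15 − 18.385)²/18.385 = 0.6232
χ² = 0.3962 + 0.2082 + 0.0160 + 0.6505 + 0.3796 + 0.1995 + 0.0154 + 0.6232 = 2.49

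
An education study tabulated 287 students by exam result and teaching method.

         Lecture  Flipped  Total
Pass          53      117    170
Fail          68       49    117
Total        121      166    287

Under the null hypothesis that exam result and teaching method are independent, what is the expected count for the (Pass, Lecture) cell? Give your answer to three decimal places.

71.672

Row total (Pass) = 170; column total (Lecture) = 121; grand total N = 287.
Expected count = (row total × column total) / N = 170 × 121 / 287 = 71.672.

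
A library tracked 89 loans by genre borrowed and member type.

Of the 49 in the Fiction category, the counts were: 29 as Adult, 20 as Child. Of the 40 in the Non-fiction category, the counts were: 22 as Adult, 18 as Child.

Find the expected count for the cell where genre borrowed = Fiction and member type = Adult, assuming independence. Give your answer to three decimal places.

28.079

Row total (Fiction) = 49; column total (Adult) = 51; grand total N = 89.
Expected count = (row total × column total) / N = 49 × 51 / 89 = 28.079.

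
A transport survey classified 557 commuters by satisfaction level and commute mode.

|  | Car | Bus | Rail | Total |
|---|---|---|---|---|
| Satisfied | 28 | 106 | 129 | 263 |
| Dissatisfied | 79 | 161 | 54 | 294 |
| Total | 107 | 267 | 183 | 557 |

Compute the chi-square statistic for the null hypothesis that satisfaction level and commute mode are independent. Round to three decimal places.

Grand total N = 557.
Expected counts (row total × column total / N):
  Satisfied, Car: 263×107/557 = 50.5224
  Satisfied, Bus: 263×267/557 = 126.0700
  Satisfied, Rail: 263×183/557 = 86.4075
  Dissatisfied, Car: 294×107/557 = 56.4776
  Dissatisfied, Bus: 294×267/557 = 140.9300
  Dissatisfied, Rail: 294×183/557 = 96.5925
Contributions (O − E)²/E:
  (28 − 50.5224)²/50.5224 = 10.0403
  (106 − 126.0700)²/126.0700 = 3.1951
  (129 − 86.4075)²/86.4075 = 20.9949
  (79 − 56.4776)²/56.4776 = 8.9816
  (161 − 140.9300)²/140.9300 = 2.8582
  (54 − 96.5925)²/96.5925 = 18.7812
χ² = 10.0403 + 3.1951 + 20.9949 + 8.9816 + 2.8582 + 18.7812 = 64.851

64.851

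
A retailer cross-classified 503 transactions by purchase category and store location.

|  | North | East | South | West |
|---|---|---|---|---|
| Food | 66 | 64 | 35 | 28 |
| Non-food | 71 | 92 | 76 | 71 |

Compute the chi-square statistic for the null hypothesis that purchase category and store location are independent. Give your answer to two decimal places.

12.49

Row totals: 193, 310. Column totals: 137, 156, 111, 99. Grand total N = 503.
Expected counts (row total × column total / N):
  Food, North: 193×137/503 = 52.567
  Food, East: 193×156/503 = 59.857
  Food, South: 193×111/503 = 42.590
  Food, West: 193×99/503 = 37.986
  Non-food, North: 310×137/503 = 84.433
  Non-food, East: 310×156/503 = 96.143
  Non-food, South: 310×111/503 = 68.410
  Non-food, West: 310×99/503 = 61.014
Contributions (O − E)²/E:
  (66 − 52.567)²/52.567 = 3.4327
  (64 − 59.857)²/59.857 = 0.2868
  (35 − 42.590)²/42.590 = 1.3526
  (28 − 37.986)²/37.986 = 2.6252
  (71 − 84.433)²/84.433 = 2.1371
  (92 − 96.143)²/96.143 = 0.1785
  (76 − 68.410)²/68.410 = 0.8421
  (71 − 61.014)²/61.014 = 1.6344
χ² = 3.4327 + 0.2868 + 1.3526 + 2.6252 + 2.1371 + 0.1785 + 0.8421 + 1.6344 = 12.49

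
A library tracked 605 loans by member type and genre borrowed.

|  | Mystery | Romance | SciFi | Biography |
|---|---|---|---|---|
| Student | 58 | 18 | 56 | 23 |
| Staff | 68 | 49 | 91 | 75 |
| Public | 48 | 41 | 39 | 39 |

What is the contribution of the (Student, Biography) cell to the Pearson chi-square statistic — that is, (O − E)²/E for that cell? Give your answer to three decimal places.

4.171

Row total (Student) = 155; column total (Biography) = 137; N = 605.
Expected count E = 155 × 137 / 605 = 35.0992.
Contribution = (O − E)²/E = (23 − 35.0992)² / 35.0992 = 4.171.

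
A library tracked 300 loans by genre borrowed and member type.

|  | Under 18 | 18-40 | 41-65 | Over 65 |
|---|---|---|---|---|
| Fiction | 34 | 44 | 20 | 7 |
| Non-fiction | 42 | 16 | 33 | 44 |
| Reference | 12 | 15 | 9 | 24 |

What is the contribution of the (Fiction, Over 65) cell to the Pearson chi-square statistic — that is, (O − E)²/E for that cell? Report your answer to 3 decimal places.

14.117

Row total (Fiction) = 105; column total (Over 65) = 75; N = 300.
Expected count E = 105 × 75 / 300 = 26.2500.
Contribution = (O − E)²/E = (7 − 26.2500)² / 26.2500 = 14.117.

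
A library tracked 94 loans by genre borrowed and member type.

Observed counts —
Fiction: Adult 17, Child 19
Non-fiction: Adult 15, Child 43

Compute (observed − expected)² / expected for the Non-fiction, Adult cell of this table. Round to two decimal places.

1.14

Row total (Non-fiction) = 58; column total (Adult) = 32; N = 94.
Expected count E = 58 × 32 / 94 = 19.745.
Contribution = (O − E)²/E = (15 − 19.745)² / 19.745 = 1.14.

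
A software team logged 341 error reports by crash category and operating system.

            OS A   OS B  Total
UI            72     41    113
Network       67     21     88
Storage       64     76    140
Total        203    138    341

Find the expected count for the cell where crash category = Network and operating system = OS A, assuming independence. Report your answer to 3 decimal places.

52.387

Row total (Network) = 88; column total (OS A) = 203; grand total N = 341.
Expected count = (row total × column total) / N = 88 × 203 / 341 = 52.387.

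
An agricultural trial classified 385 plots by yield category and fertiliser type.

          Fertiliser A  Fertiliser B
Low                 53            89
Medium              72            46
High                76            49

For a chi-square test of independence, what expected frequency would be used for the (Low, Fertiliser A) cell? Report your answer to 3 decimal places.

Row total (Low) = 142; column total (Fertiliser A) = 201; grand total N = 385.
Expected count = (row total × column total) / N = 142 × 201 / 385 = 74.135.

74.135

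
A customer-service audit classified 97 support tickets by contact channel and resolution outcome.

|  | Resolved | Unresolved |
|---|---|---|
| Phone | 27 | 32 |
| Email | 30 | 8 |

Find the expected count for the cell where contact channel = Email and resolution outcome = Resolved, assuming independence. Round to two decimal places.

Row total (Email) = 38; column total (Resolved) = 57; grand total N = 97.
Expected count = (row total × column total) / N = 38 × 57 / 97 = 22.33.

22.33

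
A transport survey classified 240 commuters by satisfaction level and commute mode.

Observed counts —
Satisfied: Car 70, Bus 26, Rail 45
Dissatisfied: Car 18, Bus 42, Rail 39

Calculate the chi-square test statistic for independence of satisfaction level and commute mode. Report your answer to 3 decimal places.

28.442

Row totals: 141, 99. Column totals: 88, 68, 84. Grand total N = 240.
Expected counts (row total × column total / N):
  Satisfied, Car: 141×88/240 = 51.7000
  Satisfied, Bus: 141×68/240 = 39.9500
  Satisfied, Rail: 141×84/240 = 49.3500
  Dissatisfied, Car: 99×88/240 = 36.3000
  Dissatisfied, Bus: 99×68/240 = 28.0500
  Dissatisfied, Rail: 99×84/240 = 34.6500
Contributions (O − E)²/E:
  (70 − 51.7000)²/51.7000 = 6.4776
  (26 − 39.9500)²/39.9500 = 4.8712
  (45 − 49.3500)²/49.3500 = 0.3834
  (18 − 36.3000)²/36.3000 = 9.2256
  (42 − 28.0500)²/28.0500 = 6.9377
  (39 − 34.6500)²/34.6500 = 0.5461
χ² = 6.4776 + 4.8712 + 0.3834 + 9.2256 + 6.9377 + 0.5461 = 28.442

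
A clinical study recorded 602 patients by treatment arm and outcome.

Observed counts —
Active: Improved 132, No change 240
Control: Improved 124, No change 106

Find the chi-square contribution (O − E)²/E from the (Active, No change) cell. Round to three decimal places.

Row total (Active) = 372; column total (No change) = 346; N = 602.
Expected count E = 372 × 346 / 602 = 213.8073.
Contribution = (O − E)²/E = (240 − 213.8073)² / 213.8073 = 3.209.

3.209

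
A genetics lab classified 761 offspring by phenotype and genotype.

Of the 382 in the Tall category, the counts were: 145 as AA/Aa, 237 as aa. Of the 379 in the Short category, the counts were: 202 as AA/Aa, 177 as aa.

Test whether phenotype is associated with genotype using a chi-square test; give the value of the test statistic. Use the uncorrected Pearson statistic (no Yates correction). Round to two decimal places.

Row totals: 382, 379. Column totals: 347, 414. Grand total N = 761.
Expected counts (row total × column total / N):
  Tall, AA/Aa: 382×347/761 = 174.184
  Tall, aa: 382×414/761 = 207.816
  Short, AA/Aa: 379×347/761 = 172.816
  Short, aa: 379×414/761 = 206.184
Contributions (O − E)²/E:
  (145 − 174.184)²/174.184 = 4.8897
  (237 − 207.816)²/207.816 = 4.0984
  (202 − 172.816)²/172.816 = 4.9284
  (177 − 206.184)²/206.184 = 4.1308
χ² = 4.8897 + 4.0984 + 4.9284 + 4.1308 = 18.05

18.05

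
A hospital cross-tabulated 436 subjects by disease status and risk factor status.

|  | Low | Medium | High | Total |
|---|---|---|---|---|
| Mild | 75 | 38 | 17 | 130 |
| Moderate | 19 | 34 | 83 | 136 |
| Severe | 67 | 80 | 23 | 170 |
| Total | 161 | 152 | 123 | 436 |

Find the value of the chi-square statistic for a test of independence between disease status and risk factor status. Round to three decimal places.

122.570

Grand total N = 436.
Expected counts (row total × column total / N):
  Mild, Low: 130×161/436 = 48.0046
  Mild, Medium: 130×152/436 = 45.3211
  Mild, High: 130×123/436 = 36.6743
  Moderate, Low: 136×161/436 = 50.2202
  Moderate, Medium: 136×152/436 = 47.4128
  Moderate, High: 136×123/436 = 38.3670
  Severe, Low: 170×161/436 = 62.7752
  Severe, Medium: 170×152/436 = 59.2661
  Severe, High: 170×123/436 = 47.9587
Contributions (O − E)²/E:
  (75 − 48.0046)²/48.0046 = 15.1809
  (38 − 45.3211)²/45.3211 = 1.1826
  (17 − 36.6743)²/36.6743 = 10.5545
  (19 − 50.2202)²/50.2202 = 19.4085
  (34 − 47.4128)²/47.4128 = 3.7944
  (83 − 38.3670)²/38.3670 = 51.9223
  (67 − 62.7752)²/62.7752 = 0.2843
  (80 − 59.2661)²/59.2661 = 7.2536
  (23 − 47.9587)²/47.9587 = 12.9890
χ² = 15.1809 + 1.1826 + 10.5545 + 19.4085 + 3.7944 + 51.9223 + 0.2843 + 7.2536 + 12.9890 = 122.570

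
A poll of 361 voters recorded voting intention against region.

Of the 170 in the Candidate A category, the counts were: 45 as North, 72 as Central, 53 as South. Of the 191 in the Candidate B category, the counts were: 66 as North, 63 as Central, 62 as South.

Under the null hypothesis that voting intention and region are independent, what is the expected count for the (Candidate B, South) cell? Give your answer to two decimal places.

Row total (Candidate B) = 191; column total (South) = 115; grand total N = 361.
Expected count = (row total × column total) / N = 191 × 115 / 361 = 60.84.

60.84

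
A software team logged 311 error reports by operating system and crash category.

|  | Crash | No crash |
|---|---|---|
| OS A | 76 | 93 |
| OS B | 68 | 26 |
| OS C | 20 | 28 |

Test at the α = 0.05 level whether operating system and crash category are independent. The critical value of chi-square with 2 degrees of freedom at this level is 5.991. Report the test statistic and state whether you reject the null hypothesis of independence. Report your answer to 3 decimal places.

Row totals: 169, 94, 48. Column totals: 164, 147. Grand total N = 311.
Expected counts (row total × column total / N):
  OS A, Crash: 169×164/311 = 89.1190
  OS A, No crash: 169×147/311 = 79.8810
  OS B, Crash: 94×164/311 = 49.5691
  OS B, No crash: 94×147/311 = 44.4309
  OS C, Crash: 48×164/311 = 25.3119
  OS C, No crash: 48×147/311 = 22.6881
Contributions (O − E)²/E:
  (76 − 89.1190)²/89.1190 = 1.9312
  (93 − 79.8810)²/79.8810 = 2.1546
  (68 − 49.5691)²/49.5691 = 6.8530
  (26 − 44.4309)²/44.4309 = 7.6455
  (20 − 25.3119)²/25.3119 = 1.1147
  (28 − 22.6881)²/22.6881 = 1.2437
χ² = 1.9312 + 2.1546 + 6.8530 + 7.6455 + 1.1147 + 1.2437 = 20.943
df = (3−1)(2−1) = 2. Since 20.943 > 5.991, reject the null hypothesis of independence at α = 0.05.

20.943; reject H₀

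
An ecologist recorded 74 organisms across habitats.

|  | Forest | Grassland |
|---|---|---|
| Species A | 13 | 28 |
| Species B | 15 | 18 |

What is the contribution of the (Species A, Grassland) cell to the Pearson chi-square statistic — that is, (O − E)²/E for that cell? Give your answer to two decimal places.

0.25

Row total (Species A) = 41; column total (Grassland) = 46; N = 74.
Expected count E = 41 × 46 / 74 = 25.486.
Contribution = (O − E)²/E = (28 − 25.486)² / 25.486 = 0.25.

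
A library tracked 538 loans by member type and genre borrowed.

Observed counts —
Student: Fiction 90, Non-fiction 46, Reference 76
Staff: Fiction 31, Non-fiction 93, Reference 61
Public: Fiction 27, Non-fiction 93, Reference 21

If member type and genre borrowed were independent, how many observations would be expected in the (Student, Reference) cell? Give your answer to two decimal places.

Row total (Student) = 212; column total (Reference) = 158; grand total N = 538.
Expected count = (row total × column total) / N = 212 × 158 / 538 = 62.26.

62.26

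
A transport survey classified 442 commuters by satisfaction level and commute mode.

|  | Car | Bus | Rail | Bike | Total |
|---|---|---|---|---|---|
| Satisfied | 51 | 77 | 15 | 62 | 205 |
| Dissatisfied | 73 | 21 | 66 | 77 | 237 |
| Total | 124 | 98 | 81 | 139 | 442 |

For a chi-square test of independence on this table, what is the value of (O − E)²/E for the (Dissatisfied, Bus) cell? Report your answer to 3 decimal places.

18.940

Row total (Dissatisfied) = 237; column total (Bus) = 98; N = 442.
Expected count E = 237 × 98 / 442 = 52.5475.
Contribution = (O − E)²/E = (21 − 52.5475)² / 52.5475 = 18.940.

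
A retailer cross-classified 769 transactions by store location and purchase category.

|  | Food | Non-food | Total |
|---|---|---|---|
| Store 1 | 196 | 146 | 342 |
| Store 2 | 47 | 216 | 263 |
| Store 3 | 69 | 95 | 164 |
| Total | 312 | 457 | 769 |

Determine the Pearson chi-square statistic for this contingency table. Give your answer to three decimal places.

Grand total N = 769.
Expected counts (row total × column total / N):
  Store 1, Food: 342×312/769 = 138.7568
  Store 1, Non-food: 342×457/769 = 203.2432
  Store 2, Food: 263×312/769 = 106.7048
  Store 2, Non-food: 263×457/769 = 156.2952
  Store 3, Food: 164×312/769 = 66.5384
  Store 3, Non-food: 164×457/769 = 97.4616
Contributions (O − E)²/E:
  (196 − 138.7568)²/138.7568 = 23.6153
  (146 − 203.2432)²/203.2432 = 16.1225
  (47 − 106.7048)²/106.7048 = 33.4068
  (216 − 156.2952)²/156.2952 = 22.8072
  (69 − 66.5384)²/66.5384 = 0.0911
  (95 − 97.4616)²/97.4616 = 0.0622
χ² = 23.6153 + 16.1225 + 33.4068 + 22.8072 + 0.0911 + 0.0622 = 96.105

96.105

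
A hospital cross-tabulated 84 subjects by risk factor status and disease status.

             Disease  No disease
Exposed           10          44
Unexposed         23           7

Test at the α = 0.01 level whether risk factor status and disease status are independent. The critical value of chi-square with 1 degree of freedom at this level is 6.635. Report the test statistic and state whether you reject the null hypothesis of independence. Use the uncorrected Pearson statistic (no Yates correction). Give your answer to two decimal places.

27.34; reject H₀

Row totals: 54, 30. Column totals: 33, 51. Grand total N = 84.
Expected counts (row total × column total / N):
  Exposed, Disease: 54×33/84 = 21.214
  Exposed, No disease: 54×51/84 = 32.786
  Unexposed, Disease: 30×33/84 = 11.786
  Unexposed, No disease: 30×51/84 = 18.214
Contributions (O − E)²/E:
  (10 − 21.214)²/21.214 = 5.9279
  (44 − 32.786)²/32.786 = 3.8356
  (23 − 11.786)²/11.786 = 10.6698
  (7 − 18.214)²/18.214 = 6.9042
χ² = 5.9279 + 3.8356 + 10.6698 + 6.9042 = 27.34
df = (2−1)(2−1) = 1. Since 27.34 > 6.635, reject the null hypothesis of independence at α = 0.01.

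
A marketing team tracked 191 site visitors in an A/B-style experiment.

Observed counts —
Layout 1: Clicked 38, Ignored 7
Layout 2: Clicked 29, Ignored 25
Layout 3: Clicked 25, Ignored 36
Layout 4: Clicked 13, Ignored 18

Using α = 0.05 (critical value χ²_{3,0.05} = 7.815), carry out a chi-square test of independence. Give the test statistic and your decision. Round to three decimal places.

Row totals: 45, 54, 61, 31. Column totals: 105, 86. Grand total N = 191.
Expected counts (row total × column total / N):
  Layout 1, Clicked: 45×105/191 = 24.7382
  Layout 1, Ignored: 45×86/191 = 20.2618
  Layout 2, Clicked: 54×105/191 = 29.6859
  Layout 2, Ignored: 54×86/191 = 24.3141
  Layout 3, Clicked: 61×105/191 = 33.5340
  Layout 3, Ignored: 61×86/191 = 27.4660
  Layout 4, Clicked: 31×105/191 = 17.0419
  Layout 4, Ignored: 31×86/191 = 13.9581
Contributions (O − E)²/E:
  (38 − 24.7382)²/24.7382 = 7.1095
  (7 − 20.2618)²/20.2618 = 8.6801
  (29 − 29.6859)²/29.6859 = 0.0158
  (25 − 24.3141)²/24.3141 = 0.0193
  (25 − 33.5340)²/33.5340 = 2.1718
  (36 − 27.4660)²/27.4660 = 2.6516
  (13 − 17.0419)²/17.0419 = 0.9586
  (18 − 13.9581)²/13.9581 = 1.1704
χ² = 7.1095 + 8.6801 + 0.0158 + 0.0193 + 2.1718 + 2.6516 + 0.9586 + 1.1704 = 22.777
df = (4−1)(2−1) = 3. Since 22.777 > 7.815, reject the null hypothesis of independence at α = 0.05.

22.777; reject H₀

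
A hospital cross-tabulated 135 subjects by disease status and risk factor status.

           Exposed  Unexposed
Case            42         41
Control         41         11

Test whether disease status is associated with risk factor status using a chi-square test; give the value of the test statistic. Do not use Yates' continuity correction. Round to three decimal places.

10.769

Row totals: 83, 52. Column totals: 83, 52. Grand total N = 135.
Expected counts (row total × column total / N):
  Case, Exposed: 83×83/135 = 51.0296
  Case, Unexposed: 83×52/135 = 31.9704
  Control, Exposed: 52×83/135 = 31.9704
  Control, Unexposed: 52×52/135 = 20.0296
Contributions (O − E)²/E:
  (42 − 51.0296)²/51.0296 = 1.5978
  (41 − 31.9704)²/31.9704 = 2.5503
  (41 − 31.9704)²/31.9704 = 2.5503
  (11 − 20.0296)²/20.0296 = 4.0707
χ² = 1.5978 + 2.5503 + 2.5503 + 4.0707 = 10.769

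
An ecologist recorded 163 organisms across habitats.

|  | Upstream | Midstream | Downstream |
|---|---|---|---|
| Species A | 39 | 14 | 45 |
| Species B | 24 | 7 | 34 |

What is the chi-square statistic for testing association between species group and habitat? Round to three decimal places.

0.788

Row totals: 98, 65. Column totals: 63, 21, 79. Grand total N = 163.
Expected counts (row total × column total / N):
  Species A, Upstream: 98×63/163 = 37.8773
  Species A, Midstream: 98×21/163 = 12.6258
  Species A, Downstream: 98×79/163 = 47.4969
  Species B, Upstream: 65×63/163 = 25.1227
  Species B, Midstream: 65×21/163 = 8.3742
  Species B, Downstream: 65×79/163 = 31.5031
Contributions (O − E)²/E:
  (39 − 37.8773)²/37.8773 = 0.0333
  (14 − 12.6258)²/12.6258 = 0.1496
  (45 − 47.4969)²/47.4969 = 0.1313
  (24 − 25.1227)²/25.1227 = 0.0502
  (7 − 8.3742)²/8.3742 = 0.2255
  (34 − 31.5031)²/31.5031 = 0.1979
χ² = 0.0333 + 0.1496 + 0.1313 + 0.0502 + 0.2255 + 0.1979 = 0.788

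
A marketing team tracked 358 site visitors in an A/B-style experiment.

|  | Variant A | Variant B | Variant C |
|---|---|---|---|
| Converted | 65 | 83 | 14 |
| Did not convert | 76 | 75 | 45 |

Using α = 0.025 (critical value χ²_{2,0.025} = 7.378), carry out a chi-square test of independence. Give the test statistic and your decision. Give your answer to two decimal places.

Row totals: 162, 196. Column totals: 141, 158, 59. Grand total N = 358.
Expected counts (row total × column total / N):
  Converted, Variant A: 162×141/358 = 63.804
  Converted, Variant B: 162×158/358 = 71.497
  Converted, Variant C: 162×59/358 = 26.698
  Did not convert, Variant A: 196×141/358 = 77.196
  Did not convert, Variant B: 196×158/358 = 86.503
  Did not convert, Variant C: 196×59/358 = 32.302
Contributions (O − E)²/E:
  (65 − 63.804)²/63.804 = 0.0224
  (83 − 71.497)²/71.497 = 1.8507
  (14 − 26.698)²/26.698 = 6.0394
  (76 − 77.196)²/77.196 = 0.0185
  (75 − 86.503)²/86.503 = 1.5296
  (45 − 32.302)²/32.302 = 4.9916
χ² = 0.0224 + 1.8507 + 6.0394 + 0.0185 + 1.5296 + 4.9916 = 14.45
df = (2−1)(3−1) = 2. Since 14.45 > 7.378, reject the null hypothesis of independence at α = 0.025.

14.45; reject H₀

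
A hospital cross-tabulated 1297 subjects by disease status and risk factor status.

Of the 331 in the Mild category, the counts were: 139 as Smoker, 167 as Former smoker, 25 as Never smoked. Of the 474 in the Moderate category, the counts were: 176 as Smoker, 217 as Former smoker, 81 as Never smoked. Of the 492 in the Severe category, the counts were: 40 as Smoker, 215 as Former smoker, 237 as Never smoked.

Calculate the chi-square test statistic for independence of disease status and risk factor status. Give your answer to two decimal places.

Row totals: 331, 474, 492. Column totals: 355, 599, 343. Grand total N = 1297.
Expected counts (row total × column total / N):
  Mild, Smoker: 331×355/1297 = 90.598
  Mild, Former smoker: 331×599/1297 = 152.867
  Mild, Never smoked: 331×343/1297 = 87.535
  Moderate, Smoker: 474×355/1297 = 129.738
  Moderate, Former smoker: 474×599/1297 = 218.910
  Moderate, Never smoked: 474×343/1297 = 125.352
  Severe, Smoker: 492×355/1297 = 134.665
  Severe, Former smoker: 492×599/1297 = 227.223
  Severe, Never smoked: 492×343/1297 = 130.113
Contributions (O − E)²/E:
  (139 − 90.598)²/90.598 = 25.8588
  (167 − 152.867)²/152.867 = 1.3066
  (25 − 87.535)²/87.535 = 44.6750
  (176 − 129.738)²/129.738 = 16.4961
  (217 − 218.910)²/218.910 = 0.0167
  (81 − 125.352)²/125.352 = 15.6926
  (40 − 134.665)²/134.665 = 66.5463
  (215 − 227.223)²/227.223 = 0.6575
  (237 − 130.113)²/130.113 = 87.8070
χ² = 25.8588 + 1.3066 + 44.6750 + 16.4961 + 0.0167 + 15.6926 + 66.5463 + 0.6575 + 87.8070 = 259.06

259.06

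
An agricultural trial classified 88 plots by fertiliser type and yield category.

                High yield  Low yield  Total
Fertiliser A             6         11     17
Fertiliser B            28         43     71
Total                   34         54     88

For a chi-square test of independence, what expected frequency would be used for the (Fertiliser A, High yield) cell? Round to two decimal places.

6.57

Row total (Fertiliser A) = 17; column total (High yield) = 34; grand total N = 88.
Expected count = (row total × column total) / N = 17 × 34 / 88 = 6.57.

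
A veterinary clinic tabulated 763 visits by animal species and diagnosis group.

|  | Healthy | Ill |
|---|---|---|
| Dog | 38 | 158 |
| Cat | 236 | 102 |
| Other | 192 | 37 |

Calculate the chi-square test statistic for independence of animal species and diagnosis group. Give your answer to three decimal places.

204.086

Row totals: 196, 338, 229. Column totals: 466, 297. Grand total N = 763.
Expected counts (row total × column total / N):
  Dog, Healthy: 196×466/763 = 119.7064
  Dog, Ill: 196×297/763 = 76.2936
  Cat, Healthy: 338×466/763 = 206.4325
  Cat, Ill: 338×297/763 = 131.5675
  Other, Healthy: 229×466/763 = 139.8611
  Other, Ill: 229×297/763 = 89.1389
Contributions (O − E)²/E:
  (38 − 119.7064)²/119.7064 = 55.7692
  (158 − 76.2936)²/76.2936 = 87.5032
  (236 − 206.4325)²/206.4325 = 4.2350
  (102 − 131.5675)²/131.5675 = 6.6448
  (192 − 139.8611)²/139.8611 = 19.4369
  (37 − 89.1389)²/89.1389 = 30.4970
χ² = 55.7692 + 87.5032 + 4.2350 + 6.6448 + 19.4369 + 30.4970 = 204.086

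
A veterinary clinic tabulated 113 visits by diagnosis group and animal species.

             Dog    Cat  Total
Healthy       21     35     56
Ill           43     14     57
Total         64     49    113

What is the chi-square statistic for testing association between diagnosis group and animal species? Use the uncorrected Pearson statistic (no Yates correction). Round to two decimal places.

Grand total N = 113.
Expected counts (row total × column total / N):
  Healthy, Dog: 56×64/113 = 31.7168
  Healthy, Cat: 56×49/113 = 24.2832
  Ill, Dog: 57×64/113 = 32.2832
  Ill, Cat: 57×49/113 = 24.7168
Contributions (O − E)²/E:
  (21 − 31.7168)²/31.7168 = 3.6211
  (35 − 24.2832)²/24.2832 = 4.7296
  (43 − 32.2832)²/32.2832 = 3.5576
  (14 − 24.7168)²/24.7168 = 4.6466
χ² = 3.6211 + 4.7296 + 3.5576 + 4.6466 = 16.55

16.55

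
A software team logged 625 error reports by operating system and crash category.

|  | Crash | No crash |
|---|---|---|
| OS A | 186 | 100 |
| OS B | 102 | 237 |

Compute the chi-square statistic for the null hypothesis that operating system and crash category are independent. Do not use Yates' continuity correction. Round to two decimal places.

Row totals: 286, 339. Column totals: 288, 337. Grand total N = 625.
Expected counts (row total × column total / N):
  OS A, Crash: 286×288/625 = 131.789
  OS A, No crash: 286×337/625 = 154.211
  OS B, Crash: 339×288/625 = 156.211
  OS B, No crash: 339×337/625 = 182.789
Contributions (O − E)²/E:
  (186 − 131.789)²/131.789 = 22.2995
  (100 − 154.211)²/154.211 = 19.0572
  (102 − 156.211)²/156.211 = 18.8132
  (237 − 182.789)²/182.789 = 16.0777
χ² = 22.2995 + 19.0572 + 18.8132 + 16.0777 = 76.25

76.25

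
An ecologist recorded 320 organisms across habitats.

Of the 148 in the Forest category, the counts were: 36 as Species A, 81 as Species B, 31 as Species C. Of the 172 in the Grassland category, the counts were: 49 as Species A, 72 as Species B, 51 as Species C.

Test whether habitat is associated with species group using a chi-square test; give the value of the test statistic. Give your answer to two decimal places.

5.63

Row totals: 148, 172. Column totals: 85, 153, 82. Grand total N = 320.
Expected counts (row total × column total / N):
  Forest, Species A: 148×85/320 = 39.312
  Forest, Species B: 148×153/320 = 70.763
  Forest, Species C: 148×82/320 = 37.925
  Grassland, Species A: 172×85/320 = 45.688
  Grassland, Species B: 172×153/320 = 82.237
  Grassland, Species C: 172×82/320 = 44.075
Contributions (O − E)²/E:
  (36 − 39.312)²/39.312 = 0.2790
  (81 − 70.763)²/70.763 = 1.4809
  (31 − 37.925)²/37.925 = 1.2645
  (49 − 45.688)²/45.688 = 0.2401
  (72 − 82.237)²/82.237 = 1.2743
  (51 − 44.075)²/44.075 = 1.0880
χ² = 0.2790 + 1.4809 + 1.2645 + 0.2401 + 1.2743 + 1.0880 = 5.63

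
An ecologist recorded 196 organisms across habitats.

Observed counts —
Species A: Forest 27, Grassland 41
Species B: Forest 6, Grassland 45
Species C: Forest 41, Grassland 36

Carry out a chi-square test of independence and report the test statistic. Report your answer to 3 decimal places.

Row totals: 68, 51, 77. Column totals: 74, 122. Grand total N = 196.
Expected counts (row total × column total / N):
  Species A, Forest: 68×74/196 = 25.6735
  Species A, Grassland: 68×122/196 = 42.3265
  Species B, Forest: 51×74/196 = 19.2551
  Species B, Grassland: 51×122/196 = 31.7449
  Species C, Forest: 77×74/196 = 29.0714
  Species C, Grassland: 77×122/196 = 47.9286
Contributions (O − E)²/E:
  (27 − 25.6735)²/25.6735 = 0.0685
  (41 − 42.3265)²/42.3265 = 0.0416
  (6 − 19.2551)²/19.2551 = 9.1247
  (45 − 31.7449)²/31.7449 = 5.5347
  (41 − 29.0714)²/29.0714 = 4.8946
  (36 − 47.9286)²/47.9286 = 2.9688
χ² = 0.0685 + 0.0416 + 9.1247 + 5.5347 + 4.8946 + 2.9688 = 22.633

22.633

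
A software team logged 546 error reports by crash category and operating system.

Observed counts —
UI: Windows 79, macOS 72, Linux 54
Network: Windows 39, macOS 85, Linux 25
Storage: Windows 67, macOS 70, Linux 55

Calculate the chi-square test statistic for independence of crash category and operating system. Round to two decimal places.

Row totals: 205, 149, 192. Column totals: 185, 227, 134. Grand total N = 546.
Expected counts (row total × column total / N):
  UI, Windows: 205×185/546 = 69.460
  UI, macOS: 205×227/546 = 85.229
  UI, Linux: 205×134/546 = 50.311
  Network, Windows: 149×185/546 = 50.485
  Network, macOS: 149×227/546 = 61.947
  Network, Linux: 149×134/546 = 36.568
  Storage, Windows: 192×185/546 = 65.055
  Storage, macOS: 192×227/546 = 79.824
  Storage, Linux: 192×134/546 = 47.121
Contributions (O − E)²/E:
  (79 − 69.460)²/69.460 = 1.3103
  (72 − 85.229)²/85.229 = 2.0534
  (54 − 50.311)²/50.311 = 0.2705
  (39 − 50.485)²/50.485 = 2.6128
  (85 − 61.947)²/61.947 = 8.5790
  (25 − 36.568)²/36.568 = 3.6594
  (67 − 65.055)²/65.055 = 0.0582
  (70 − 79.824)²/79.824 = 1.2090
  (55 − 47.121)²/47.121 = 1.3174
χ² = 1.3103 + 2.0534 + 0.2705 + 2.6128 + 8.5790 + 3.6594 + 0.0582 + 1.2090 + 1.3174 = 21.07

21.07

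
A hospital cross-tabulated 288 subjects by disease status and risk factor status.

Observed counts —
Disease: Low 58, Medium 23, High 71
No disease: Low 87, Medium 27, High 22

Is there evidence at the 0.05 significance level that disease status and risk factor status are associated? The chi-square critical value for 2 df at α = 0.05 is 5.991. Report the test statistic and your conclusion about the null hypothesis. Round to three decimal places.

Row totals: 152, 136. Column totals: 145, 50, 93. Grand total N = 288.
Expected counts (row total × column total / N):
  Disease, Low: 152×145/288 = 76.52778
  Disease, Medium: 152×50/288 = 26.38889
  Disease, High: 152×93/288 = 49.08333
  No disease, Low: 136×145/288 = 68.47222
  No disease, Medium: 136×50/288 = 23.61111
  No disease, High: 136×93/288 = 43.91667
Contributions (O − E)²/E:
  (58 − 76.52778)²/76.52778 = 4.4857
  (23 − 26.38889)²/26.38889 = 0.4352
  (71 − 49.08333)²/49.08333 = 9.7862
  (87 − 68.47222)²/68.47222 = 5.0134
  (27 − 23.61111)²/23.61111 = 0.4864
  (22 − 43.91667)²/43.91667 = 10.9375
χ² = 4.4857 + 0.4352 + 9.7862 + 5.0134 + 0.4864 + 10.9375 = 31.144
df = (2−1)(3−1) = 2. Since 31.144 > 5.991, reject the null hypothesis of independence at α = 0.05.

31.144; reject H₀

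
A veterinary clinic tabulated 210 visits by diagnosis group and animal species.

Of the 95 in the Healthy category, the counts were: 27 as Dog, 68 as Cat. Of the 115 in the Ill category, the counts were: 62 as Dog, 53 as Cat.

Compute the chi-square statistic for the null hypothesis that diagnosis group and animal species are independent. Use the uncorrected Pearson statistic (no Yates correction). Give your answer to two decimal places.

13.84

Row totals: 95, 115. Column totals: 89, 121. Grand total N = 210.
Expected counts (row total × column total / N):
  Healthy, Dog: 95×89/210 = 40.262
  Healthy, Cat: 95×121/210 = 54.738
  Ill, Dog: 115×89/210 = 48.738
  Ill, Cat: 115×121/210 = 66.262
Contributions (O − E)²/E:
  (27 − 40.262)²/40.262 = 4.3684
  (68 − 54.738)²/54.738 = 3.2131
  (62 − 48.738)²/48.738 = 3.6087
  (53 − 66.262)²/66.262 = 2.6543
χ² = 4.3684 + 3.2131 + 3.6087 + 2.6543 = 13.84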